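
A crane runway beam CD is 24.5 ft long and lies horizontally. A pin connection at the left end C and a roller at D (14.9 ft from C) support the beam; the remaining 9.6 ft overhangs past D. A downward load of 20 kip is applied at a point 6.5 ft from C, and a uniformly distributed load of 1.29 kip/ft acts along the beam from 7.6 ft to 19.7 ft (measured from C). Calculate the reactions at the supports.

C_x = 0, C_y = 12.58 kip, D_y = 23.02 kip

Resultant of the distributed load: 1.29 × 12.1 = 15.609 kip at 13.65 ft from C.
Moments about C: D_y·14.9 − 20·6.5 − (1.29·12.1)·13.65 = 0 → D_y = 343.06285/14.9 = 23.0244 ≈ 23.02 kip.
ΣF_y = 0: C_y + 23.0244 − 20 − 1.29·12.1 = 0 → C_y = 12.58 kip.
ΣF_x = 0: no horizontal applied forces, so C_x = 0.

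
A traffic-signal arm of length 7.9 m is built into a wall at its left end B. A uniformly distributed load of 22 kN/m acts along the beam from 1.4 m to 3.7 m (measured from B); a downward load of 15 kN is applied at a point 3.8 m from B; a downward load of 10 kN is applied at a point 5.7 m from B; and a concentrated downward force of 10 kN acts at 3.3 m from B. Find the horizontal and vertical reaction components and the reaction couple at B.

B_x = 0, B_y = 85.60 kN, M_B = 276.0 kN·m

Resultant of the distributed load: 22 × 2.3 = 50.6 kN at 2.55 m from B.
ΣF_x = 0: B_x = 0.
ΣF_y = 0: B_y − 22·2.3 − 15 − 10 − 10 = 0 → B_y = 85.60 kN.
ΣM about B: M_B − (22·2.3)·2.55 − 15·3.8 − 10·5.7 − 10·3.3 = 0 → M_B = 276.0 kN·m.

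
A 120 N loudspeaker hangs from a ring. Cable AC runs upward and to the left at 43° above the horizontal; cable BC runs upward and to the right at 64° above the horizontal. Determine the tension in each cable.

ΣF_x = 0: −T_AC·cos43° + T_BC·cos64° = 0 → T_BC = 1.66834·T_AC.
ΣF_y = 0: T_AC·sin43° + T_BC·sin64° = 120.
Substitute: T_AC·(0.681998 + 1.66834·0.898794) = 120 → T_AC = 55.0082 ≈ 55.01 N.
Then T_BC = 1.66834 × 55.0082 = 91.77 N.

T_AC = 55.01 N, T_BC = 91.77 N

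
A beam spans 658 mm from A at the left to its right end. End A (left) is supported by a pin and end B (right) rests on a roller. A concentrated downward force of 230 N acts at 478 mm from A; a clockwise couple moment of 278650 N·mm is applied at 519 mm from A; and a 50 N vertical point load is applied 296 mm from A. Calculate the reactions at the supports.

A_x = 0, A_y = -333.1 N, B_y = 613.1 N

ΣM about A: B_y·658 − 230·478 − 278650 − 50·296 = 0 → B_y = 403390/658 = 613.055 ≈ 613.1 N.
ΣF_y = 0: A_y + 613.055 − 230 − 50 = 0 → A_y = -333.1 N.
ΣF_x = 0: no horizontal applied forces, so A_x = 0.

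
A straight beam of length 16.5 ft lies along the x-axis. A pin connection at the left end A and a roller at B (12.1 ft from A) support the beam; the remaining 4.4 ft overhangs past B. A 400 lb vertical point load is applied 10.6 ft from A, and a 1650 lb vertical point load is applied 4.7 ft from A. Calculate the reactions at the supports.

ΣM about A: B_y·12.1 − 400·10.6 − 1650·4.7 = 0 → B_y = 11995/12.1 = 991.322 ≈ 991.3 lb.
ΣF_y = 0: A_y + 991.322 − 400 − 1650 = 0 → A_y = 1059 lb.
ΣF_x = 0: no horizontal applied forces, so A_x = 0.

A_x = 0, A_y = 1059 lb, B_y = 991.3 lb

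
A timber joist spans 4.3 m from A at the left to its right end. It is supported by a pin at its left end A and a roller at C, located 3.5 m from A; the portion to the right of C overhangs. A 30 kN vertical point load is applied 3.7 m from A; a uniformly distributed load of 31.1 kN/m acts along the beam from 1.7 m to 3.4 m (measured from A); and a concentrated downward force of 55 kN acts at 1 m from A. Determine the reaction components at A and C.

Resultant of the distributed load: 31.1 × 1.7 = 52.87 kN at 2.55 m from A.
Moments about A: C_y·3.5 − 30·3.7 − (31.1·1.7)·2.55 − 55·1 = 0 → C_y = 300.8185/3.5 = 85.9481 ≈ 85.95 kN.
ΣF_y = 0: A_y + 85.9481 − 30 − 31.1·1.7 − 55 = 0 → A_y = 51.92 kN.
ΣF_x = 0: no horizontal applied forces, so A_x = 0.

A_x = 0, A_y = 51.92 kN, C_y = 85.95 kN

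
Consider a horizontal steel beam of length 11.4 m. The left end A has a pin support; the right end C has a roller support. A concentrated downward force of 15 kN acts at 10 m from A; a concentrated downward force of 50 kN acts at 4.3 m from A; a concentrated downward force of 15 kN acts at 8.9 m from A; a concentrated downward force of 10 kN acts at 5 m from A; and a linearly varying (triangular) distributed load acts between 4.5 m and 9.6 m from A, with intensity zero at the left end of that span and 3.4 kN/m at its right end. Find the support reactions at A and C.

A_x = 0, A_y = 44.55 kN, C_y = 54.12 kN

Resultant of the triangular load: ½ × 3.4 × 5.1 = 8.67 kN, acting at 7.9 m from A (one-third of the span from the peak).
Taking moments about A: C_y·11.4 − 15·10 − 50·4.3 − 15·8.9 − 10·5 − (½·3.4·5.1)·7.9 = 0 → C_y = 616.993/11.4 = 54.1222 ≈ 54.12 kN.
ΣF_y = 0: A_y + 54.1222 − 15 − 50 − 15 − 10 − ½·3.4·5.1 = 0 → A_y = 44.55 kN.
ΣF_x = 0: no horizontal applied forces, so A_x = 0.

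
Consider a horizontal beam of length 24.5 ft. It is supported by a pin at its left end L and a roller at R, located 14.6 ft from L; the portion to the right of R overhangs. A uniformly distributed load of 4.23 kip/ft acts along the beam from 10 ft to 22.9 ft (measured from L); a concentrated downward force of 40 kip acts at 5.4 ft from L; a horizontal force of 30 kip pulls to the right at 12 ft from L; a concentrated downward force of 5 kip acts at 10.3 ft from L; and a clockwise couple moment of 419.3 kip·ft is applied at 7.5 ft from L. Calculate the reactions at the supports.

Resultant of the distributed load: 4.23 × 12.9 = 54.567 kip at 16.45 ft from L.
ΣM about L: R_y·14.6 − (4.23·12.9)·16.45 − 40·5.4 − 5·10.3 − 419.3 = 0 → R_y = 1584.42715/14.6 = 108.522 ≈ 108.5 kip.
ΣF_y = 0: L_y + 108.522 − 4.23·12.9 − 40 − 5 = 0 → L_y = -8.955 kip.
ΣF_x = 0: L_x + 30 = 0 → L_x = -30.00 kip.

L_x = -30.00 kip, L_y = -8.955 kip, R_y = 108.5 kip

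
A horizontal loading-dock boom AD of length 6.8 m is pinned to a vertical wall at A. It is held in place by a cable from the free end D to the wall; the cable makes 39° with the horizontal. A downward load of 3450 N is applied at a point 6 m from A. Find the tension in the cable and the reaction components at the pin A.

ΣM about A: T·sin39°·6.8 − 3450·6 = 0 → T = 20700/(6.8·0.62932) = 4837.15 ≈ 4837 N.
ΣF_x = 0: A_x − T·cos39° = 0 → A_x = 4837.15 × 0.777146 = 3759 N.
ΣF_y = 0: A_y + T·sin39° − 3450 = 0 → A_y = 3450 − 4837.15 × 0.62932 = 405.9 N.

T = 4837 N, A_x = 3759 N, A_y = 405.9 N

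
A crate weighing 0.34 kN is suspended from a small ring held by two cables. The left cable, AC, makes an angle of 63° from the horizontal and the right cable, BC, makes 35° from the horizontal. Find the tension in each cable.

ΣF_x = 0: −T_AC·cos63° + T_BC·cos35° = 0 → T_BC = 0.55422·T_AC.
ΣF_y = 0: T_AC·sin63° + T_BC·sin35° = 0.34.
Substitute: T_AC·(0.891007 + 0.55422·0.573576) = 0.34 → T_AC = 0.281249 ≈ 0.2812 kN.
Then T_BC = 0.55422 × 0.281249 = 0.1559 kN.

T_AC = 0.2812 kN, T_BC = 0.1559 kN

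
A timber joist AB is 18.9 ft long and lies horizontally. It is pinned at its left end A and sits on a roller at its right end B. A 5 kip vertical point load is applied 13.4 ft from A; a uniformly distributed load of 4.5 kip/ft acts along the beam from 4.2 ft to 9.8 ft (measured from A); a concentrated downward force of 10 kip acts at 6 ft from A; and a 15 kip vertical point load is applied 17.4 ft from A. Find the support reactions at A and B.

Resultant of the distributed load: 4.5 × 5.6 = 25.2 kip at 7 ft from A.
ΣM about A: B_y·18.9 − 5·13.4 − (4.5·5.6)·7 − 10·6 − 15·17.4 = 0 → B_y = 564.4/18.9 = 29.8624 ≈ 29.86 kip.
ΣF_y = 0: A_y + 29.8624 − 5 − 4.5·5.6 − 10 − 15 = 0 → A_y = 25.34 kip.
ΣF_x = 0: no horizontal applied forces, so A_x = 0.

A_x = 0, A_y = 25.34 kip, B_y = 29.86 kip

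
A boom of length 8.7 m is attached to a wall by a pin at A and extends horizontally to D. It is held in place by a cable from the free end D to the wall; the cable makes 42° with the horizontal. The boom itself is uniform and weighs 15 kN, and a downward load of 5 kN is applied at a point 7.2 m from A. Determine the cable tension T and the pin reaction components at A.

ΣM about A: T·sin42°·8.7 − 15·4.35 − 5·7.2 = 0 → T = 101.25/(8.7·0.669131) = 17.3926 ≈ 17.39 kN.
ΣF_x = 0: A_x − T·cos42° = 0 → A_x = 17.3926 × 0.743145 = 12.93 kN.
ΣF_y = 0: A_y + T·sin42° − 15 − 5 = 0 → A_y = 20 − 17.3926 × 0.669131 = 8.362 kN.

T = 17.39 kN, A_x = 12.93 kN, A_y = 8.362 kN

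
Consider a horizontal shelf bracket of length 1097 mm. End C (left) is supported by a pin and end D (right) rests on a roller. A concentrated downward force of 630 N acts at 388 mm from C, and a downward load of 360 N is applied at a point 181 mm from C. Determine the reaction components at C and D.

Moments about C: D_y·1097 − 630·388 − 360·181 = 0 → D_y = 309600/1097 = 282.224 ≈ 282.2 N.
ΣF_y = 0: C_y + 282.224 − 630 − 360 = 0 → C_y = 707.8 N.
ΣF_x = 0: no horizontal applied forces, so C_x = 0.

C_x = 0, C_y = 707.8 N, D_y = 282.2 N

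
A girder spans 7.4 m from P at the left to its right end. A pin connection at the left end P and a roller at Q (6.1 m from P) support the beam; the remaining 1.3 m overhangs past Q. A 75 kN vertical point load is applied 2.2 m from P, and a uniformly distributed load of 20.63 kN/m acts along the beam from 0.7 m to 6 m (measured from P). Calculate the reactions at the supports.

Resultant of the distributed load: 20.63 × 5.3 = 109.339 kN at 3.35 m from P.
Taking moments about P: Q_y·6.1 − 75·2.2 − (20.63·5.3)·3.35 = 0 → Q_y = 531.28565/6.1 = 87.096 ≈ 87.10 kN.
ΣF_y = 0: P_y + 87.096 − 75 − 20.63·5.3 = 0 → P_y = 97.24 kN.
ΣF_x = 0: no horizontal applied forces, so P_x = 0.

P_x = 0, P_y = 97.24 kN, Q_y = 87.10 kN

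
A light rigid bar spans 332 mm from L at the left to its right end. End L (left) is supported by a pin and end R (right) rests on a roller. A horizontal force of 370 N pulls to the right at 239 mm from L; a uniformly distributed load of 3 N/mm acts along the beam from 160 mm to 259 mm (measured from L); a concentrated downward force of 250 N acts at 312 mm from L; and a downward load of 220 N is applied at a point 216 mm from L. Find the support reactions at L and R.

L_x = -370.0 N, L_y = 201.5 N, R_y = 565.5 N

Resultant of the distributed load: 3 × 99 = 297 N at 209.5 mm from L.
Taking moments about L: R_y·332 − (3·99)·209.5 − 250·312 − 220·216 = 0 → R_y = 187741.5/332 = 565.486 ≈ 565.5 N.
ΣF_y = 0: L_y + 565.486 − 3·99 − 250 − 220 = 0 → L_y = 201.5 N.
ΣF_x = 0: L_x + 370 = 0 → L_x = -370.0 N.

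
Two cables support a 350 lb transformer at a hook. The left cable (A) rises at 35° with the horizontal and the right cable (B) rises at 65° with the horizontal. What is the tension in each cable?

ΣF_x = 0: −T_A·cos35° + T_B·cos65° = 0 → T_B = 1.93828·T_A.
ΣF_y = 0: T_A·sin35° + T_B·sin65° = 350.
Substitute: T_A·(0.573576 + 1.93828·0.906308) = 350 → T_A = 150.198 ≈ 150.2 lb.
Then T_B = 1.93828 × 150.198 = 291.1 lb.

T_A = 150.2 lb, T_B = 291.1 lb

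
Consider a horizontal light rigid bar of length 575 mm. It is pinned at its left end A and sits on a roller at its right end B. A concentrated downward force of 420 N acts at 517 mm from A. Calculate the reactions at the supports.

A_x = 0, A_y = 42.37 N, B_y = 377.6 N

Taking moments about A: B_y·575 − 420·517 = 0 → B_y = 217140/575 = 377.635 ≈ 377.6 N.
ΣF_y = 0: A_y + 377.635 − 420 = 0 → A_y = 42.37 N.
ΣF_x = 0: no horizontal applied forces, so A_x = 0.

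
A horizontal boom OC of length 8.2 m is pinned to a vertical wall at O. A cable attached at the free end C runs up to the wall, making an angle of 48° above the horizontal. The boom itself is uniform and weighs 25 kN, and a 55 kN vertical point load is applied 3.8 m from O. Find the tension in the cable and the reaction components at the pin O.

T = 51.12 kN, O_x = 34.20 kN, O_y = 42.01 kN

ΣM about O: T·sin48°·8.2 − 25·4.1 − 55·3.8 = 0 → T = 311.5/(8.2·0.743145) = 51.1176 ≈ 51.12 kN.
ΣF_x = 0: O_x − T·cos48° = 0 → O_x = 51.1176 × 0.669131 = 34.20 kN.
ΣF_y = 0: O_y + T·sin48° − 25 − 55 = 0 → O_y = 80 − 51.1176 × 0.743145 = 42.01 kN.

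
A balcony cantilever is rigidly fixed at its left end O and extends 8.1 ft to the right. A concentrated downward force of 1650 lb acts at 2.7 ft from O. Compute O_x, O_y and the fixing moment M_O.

O_x = 0, O_y = 1650 lb, M_O = 4455 lb·ft

ΣF_x = 0: O_x = 0.
ΣF_y = 0: O_y − 1650 = 0 → O_y = 1650 lb.
ΣM about O: M_O − 1650·2.7 = 0 → M_O = 4455 lb·ft.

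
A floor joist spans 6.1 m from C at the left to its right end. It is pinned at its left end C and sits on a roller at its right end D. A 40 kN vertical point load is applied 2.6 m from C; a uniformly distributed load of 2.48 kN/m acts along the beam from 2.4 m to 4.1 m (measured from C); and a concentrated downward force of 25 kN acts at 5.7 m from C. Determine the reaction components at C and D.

Resultant of the distributed load: 2.48 × 1.7 = 4.216 kN at 3.25 m from C.
ΣM about C: D_y·6.1 − 40·2.6 − (2.48·1.7)·3.25 − 25·5.7 = 0 → D_y = 260.202/6.1 = 42.6561 ≈ 42.66 kN.
ΣF_y = 0: C_y + 42.6561 − 40 − 2.48·1.7 − 25 = 0 → C_y = 26.56 kN.
ΣF_x = 0: no horizontal applied forces, so C_x = 0.

C_x = 0, C_y = 26.56 kN, D_y = 42.66 kN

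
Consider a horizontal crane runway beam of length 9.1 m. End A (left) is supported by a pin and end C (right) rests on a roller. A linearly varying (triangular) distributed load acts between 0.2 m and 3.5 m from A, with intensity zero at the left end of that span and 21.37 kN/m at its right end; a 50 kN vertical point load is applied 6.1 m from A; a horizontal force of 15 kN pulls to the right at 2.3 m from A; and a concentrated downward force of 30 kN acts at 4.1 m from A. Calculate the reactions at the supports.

A_x = -15.00 kN, A_y = 58.93 kN, C_y = 56.33 kN

Resultant of the triangular load: ½ × 21.37 × 3.3 = 35.2605 kN, acting at 2.4 m from A (one-third of the span from the peak).
ΣM about A: C_y·9.1 − (½·21.37·3.3)·2.4 − 50·6.1 − 30·4.1 = 0 → C_y = 512.6252/9.1 = 56.3324 ≈ 56.33 kN.
ΣF_y = 0: A_y + 56.3324 − ½·21.37·3.3 − 50 − 30 = 0 → A_y = 58.93 kN.
ΣF_x = 0: A_x + 15 = 0 → A_x = -15.00 kN.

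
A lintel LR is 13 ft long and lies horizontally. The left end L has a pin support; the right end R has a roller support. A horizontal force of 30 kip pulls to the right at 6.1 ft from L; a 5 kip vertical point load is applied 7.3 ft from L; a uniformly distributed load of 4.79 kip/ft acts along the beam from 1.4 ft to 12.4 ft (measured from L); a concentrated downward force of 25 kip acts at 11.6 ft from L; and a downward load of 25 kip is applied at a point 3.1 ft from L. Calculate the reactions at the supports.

L_x = -30.00 kip, L_y = 48.65 kip, R_y = 59.04 kip

Resultant of the distributed load: 4.79 × 11 = 52.69 kip at 6.9 ft from L.
Moments about L: R_y·13 − 5·7.3 − (4.79·11)·6.9 − 25·11.6 − 25·3.1 = 0 → R_y = 767.561/13 = 59.0432 ≈ 59.04 kip.
ΣF_y = 0: L_y + 59.0432 − 5 − 4.79·11 − 25 − 25 = 0 → L_y = 48.65 kip.
ΣF_x = 0: L_x + 30 = 0 → L_x = -30.00 kip.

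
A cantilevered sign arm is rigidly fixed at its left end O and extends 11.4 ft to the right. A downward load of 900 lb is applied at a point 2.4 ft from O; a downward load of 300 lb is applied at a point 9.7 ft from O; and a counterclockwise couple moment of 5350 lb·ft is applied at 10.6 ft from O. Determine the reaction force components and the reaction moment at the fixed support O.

O_x = 0, O_y = 1200 lb, M_O = -280.0 lb·ft

ΣF_x = 0: O_x = 0.
ΣF_y = 0: O_y − 900 − 300 = 0 → O_y = 1200 lb.
ΣM about O: M_O − 900·2.4 − 300·9.7 + 5350 = 0 → M_O = -280.0 lb·ft.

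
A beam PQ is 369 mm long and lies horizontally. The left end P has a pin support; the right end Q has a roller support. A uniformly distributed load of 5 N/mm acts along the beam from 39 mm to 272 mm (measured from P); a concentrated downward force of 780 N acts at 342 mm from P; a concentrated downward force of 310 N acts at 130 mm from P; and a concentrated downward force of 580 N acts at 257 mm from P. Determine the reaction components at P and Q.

Resultant of the distributed load: 5 × 233 = 1165 N at 155.5 mm from P.
ΣM about P: Q_y·369 − (5·233)·155.5 − 780·342 − 310·130 − 580·257 = 0 → Q_y = 637277.5/369 = 1727.04 ≈ 1727 N.
ΣF_y = 0: P_y + 1727.04 − 5·233 − 780 − 310 − 580 = 0 → P_y = 1108 N.
ΣF_x = 0: no horizontal applied forces, so P_x = 0.

P_x = 0, P_y = 1108 N, Q_y = 1727 N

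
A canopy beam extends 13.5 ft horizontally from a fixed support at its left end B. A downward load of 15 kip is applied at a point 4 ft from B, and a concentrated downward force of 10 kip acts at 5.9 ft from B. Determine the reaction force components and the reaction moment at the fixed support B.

ΣF_x = 0: B_x = 0.
ΣF_y = 0: B_y − 15 − 10 = 0 → B_y = 25.00 kip.
ΣM about B: M_B − 15·4 − 10·5.9 = 0 → M_B = 119.0 kip·ft.

B_x = 0, B_y = 25.00 kip, M_B = 119.0 kip·ft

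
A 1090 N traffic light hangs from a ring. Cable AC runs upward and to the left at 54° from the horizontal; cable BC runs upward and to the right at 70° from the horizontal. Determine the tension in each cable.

T_AC = 449.7 N, T_BC = 772.8 N

ΣF_x = 0: −T_AC·cos54° + T_BC·cos70° = 0 → T_BC = 1.71857·T_AC.
ΣF_y = 0: T_AC·sin54° + T_BC·sin70° = 1090.
Substitute: T_AC·(0.809017 + 1.71857·0.939693) = 1090 → T_AC = 449.68 ≈ 449.7 N.
Then T_BC = 1.71857 × 449.68 = 772.8 N.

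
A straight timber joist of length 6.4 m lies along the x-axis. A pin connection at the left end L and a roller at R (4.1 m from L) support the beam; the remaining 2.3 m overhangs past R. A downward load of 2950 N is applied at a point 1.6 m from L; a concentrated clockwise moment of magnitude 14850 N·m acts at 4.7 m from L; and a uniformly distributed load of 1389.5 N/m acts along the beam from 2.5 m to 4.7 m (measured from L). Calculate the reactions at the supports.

Resultant of the distributed load: 1389.5 × 2.2 = 3056.9 N at 3.6 m from L.
Moments about L: R_y·4.1 − 2950·1.6 − 14850 − (1389.5·2.2)·3.6 = 0 → R_y = 30574.84/4.1 = 7457.28 ≈ 7457 N.
ΣF_y = 0: L_y + 7457.28 − 2950 − 1389.5·2.2 = 0 → L_y = -1450 N.
ΣF_x = 0: no horizontal applied forces, so L_x = 0.

L_x = 0, L_y = -1450 N, R_y = 7457 N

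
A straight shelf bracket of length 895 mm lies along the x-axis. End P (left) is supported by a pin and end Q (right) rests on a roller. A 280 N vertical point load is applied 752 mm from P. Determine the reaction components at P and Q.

P_x = 0, P_y = 44.74 N, Q_y = 235.3 N

Taking moments about P: Q_y·895 − 280·752 = 0 → Q_y = 210560/895 = 235.263 ≈ 235.3 N.
ΣF_y = 0: P_y + 235.263 − 280 = 0 → P_y = 44.74 N.
ΣF_x = 0: no horizontal applied forces, so P_x = 0.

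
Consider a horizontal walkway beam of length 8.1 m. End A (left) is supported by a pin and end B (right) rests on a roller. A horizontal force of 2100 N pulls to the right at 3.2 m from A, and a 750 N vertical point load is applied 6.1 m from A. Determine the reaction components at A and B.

A_x = -2100 N, A_y = 185.2 N, B_y = 564.8 N

Moments about A: B_y·8.1 − 750·6.1 = 0 → B_y = 4575/8.1 = 564.815 ≈ 564.8 N.
ΣF_y = 0: A_y + 564.815 − 750 = 0 → A_y = 185.2 N.
ΣF_x = 0: A_x + 2100 = 0 → A_x = -2100 N.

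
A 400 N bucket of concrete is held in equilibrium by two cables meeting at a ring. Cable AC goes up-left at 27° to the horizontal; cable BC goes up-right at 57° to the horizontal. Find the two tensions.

ΣF_x = 0: −T_AC·cos27° + T_BC·cos57° = 0 → T_BC = 1.63596·T_AC.
ΣF_y = 0: T_AC·sin27° + T_BC·sin57° = 400.
Substitute: T_AC·(0.45399 + 1.63596·0.838671) = 400 → T_AC = 219.055 ≈ 219.1 N.
Then T_BC = 1.63596 × 219.055 = 358.4 N.

T_AC = 219.1 N, T_BC = 358.4 N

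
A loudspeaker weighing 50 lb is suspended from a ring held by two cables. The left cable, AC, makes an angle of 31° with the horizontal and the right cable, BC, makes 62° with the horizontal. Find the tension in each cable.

T_AC = 23.51 lb, T_BC = 42.92 lb

ΣF_x = 0: −T_AC·cos31° + T_BC·cos62° = 0 → T_BC = 1.82581·T_AC.
ΣF_y = 0: T_AC·sin31° + T_BC·sin62° = 50.
Substitute: T_AC·(0.515038 + 1.82581·0.882948) = 50 → T_AC = 23.5058 ≈ 23.51 lb.
Then T_BC = 1.82581 × 23.5058 = 42.92 lb.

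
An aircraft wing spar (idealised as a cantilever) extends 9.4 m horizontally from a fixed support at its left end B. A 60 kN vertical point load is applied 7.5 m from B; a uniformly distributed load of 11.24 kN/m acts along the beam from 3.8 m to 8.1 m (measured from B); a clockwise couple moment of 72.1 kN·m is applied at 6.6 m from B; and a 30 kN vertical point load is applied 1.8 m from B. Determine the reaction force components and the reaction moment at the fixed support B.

Resultant of the distributed load: 11.24 × 4.3 = 48.332 kN at 5.95 m from B.
ΣF_x = 0: B_x = 0.
ΣF_y = 0: B_y − 60 − 11.24·4.3 − 30 = 0 → B_y = 138.3 kN.
ΣM about B: M_B − 60·7.5 − (11.24·4.3)·5.95 − 72.1 − 30·1.8 = 0 → M_B = 863.7 kN·m.

B_x = 0, B_y = 138.3 kN, M_B = 863.7 kN·m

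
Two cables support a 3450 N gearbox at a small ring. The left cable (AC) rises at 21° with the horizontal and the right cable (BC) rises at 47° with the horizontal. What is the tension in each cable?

T_AC = 2538 N, T_BC = 3474 N

ΣF_x = 0: −T_AC·cos21° + T_BC·cos47° = 0 → T_BC = 1.36889·T_AC.
ΣF_y = 0: T_AC·sin21° + T_BC·sin47° = 3450.
Substitute: T_AC·(0.358368 + 1.36889·0.731354) = 3450 → T_AC = 2537.68 ≈ 2538 N.
Then T_BC = 1.36889 × 2537.68 = 3474 N.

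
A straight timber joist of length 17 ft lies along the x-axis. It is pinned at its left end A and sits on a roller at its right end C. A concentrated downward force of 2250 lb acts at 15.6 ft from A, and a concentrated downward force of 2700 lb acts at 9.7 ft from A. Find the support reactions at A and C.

A_x = 0, A_y = 1345 lb, C_y = 3605 lb

Taking moments about A: C_y·17 − 2250·15.6 − 2700·9.7 = 0 → C_y = 61290/17 = 3605.29 ≈ 3605 lb.
ΣF_y = 0: A_y + 3605.29 − 2250 − 2700 = 0 → A_y = 1345 lb.
ΣF_x = 0: no horizontal applied forces, so A_x = 0.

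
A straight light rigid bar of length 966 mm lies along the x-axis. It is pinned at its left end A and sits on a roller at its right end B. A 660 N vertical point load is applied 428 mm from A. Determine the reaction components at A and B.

Taking moments about A: B_y·966 − 660·428 = 0 → B_y = 282480/966 = 292.422 ≈ 292.4 N.
ΣF_y = 0: A_y + 292.422 − 660 = 0 → A_y = 367.6 N.
ΣF_x = 0: no horizontal applied forces, so A_x = 0.

A_x = 0, A_y = 367.6 N, B_y = 292.4 N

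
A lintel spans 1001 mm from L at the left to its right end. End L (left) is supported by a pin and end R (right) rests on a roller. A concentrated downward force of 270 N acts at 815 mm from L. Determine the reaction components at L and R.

L_x = 0, L_y = 50.17 N, R_y = 219.8 N

Taking moments about L: R_y·1001 − 270·815 = 0 → R_y = 220050/1001 = 219.83 ≈ 219.8 N.
ΣF_y = 0: L_y + 219.83 − 270 = 0 → L_y = 50.17 N.
ΣF_x = 0: no horizontal applied forces, so L_x = 0.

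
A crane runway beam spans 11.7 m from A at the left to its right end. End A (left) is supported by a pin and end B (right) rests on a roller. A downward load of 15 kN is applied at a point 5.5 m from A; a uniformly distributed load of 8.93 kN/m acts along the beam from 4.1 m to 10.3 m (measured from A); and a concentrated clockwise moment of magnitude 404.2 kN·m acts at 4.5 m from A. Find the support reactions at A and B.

A_x = 0, A_y = -5.304 kN, B_y = 75.67 kN

Resultant of the distributed load: 8.93 × 6.2 = 55.366 kN at 7.2 m from A.
ΣM about A: B_y·11.7 − 15·5.5 − (8.93·6.2)·7.2 − 404.2 = 0 → B_y = 885.3352/11.7 = 75.6697 ≈ 75.67 kN.
ΣF_y = 0: A_y + 75.6697 − 15 − 8.93·6.2 = 0 → A_y = -5.304 kN.
ΣF_x = 0: no horizontal applied forces, so A_x = 0.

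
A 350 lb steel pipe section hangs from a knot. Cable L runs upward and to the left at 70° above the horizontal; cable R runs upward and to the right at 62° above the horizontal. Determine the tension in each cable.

ΣF_x = 0: −T_L·cos70° + T_R·cos62° = 0 → T_R = 0.728522·T_L.
ΣF_y = 0: T_L·sin70° + T_R·sin62° = 350.
Substitute: T_L·(0.939693 + 0.728522·0.882948) = 350 → T_L = 221.108 ≈ 221.1 lb.
Then T_R = 0.728522 × 221.108 = 161.1 lb.

T_L = 221.1 lb, T_R = 161.1 lb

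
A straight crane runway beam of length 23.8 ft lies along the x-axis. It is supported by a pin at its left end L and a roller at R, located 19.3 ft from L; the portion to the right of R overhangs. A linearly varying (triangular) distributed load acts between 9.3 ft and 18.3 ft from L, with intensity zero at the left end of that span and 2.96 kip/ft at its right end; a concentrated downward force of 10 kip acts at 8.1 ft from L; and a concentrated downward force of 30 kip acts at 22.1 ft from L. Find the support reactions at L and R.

L_x = 0, L_y = 4.211 kip, R_y = 49.11 kip

Resultant of the triangular load: ½ × 2.96 × 9 = 13.32 kip, acting at 15.3 ft from L (one-third of the span from the peak).
ΣM about L: R_y·19.3 − (½·2.96·9)·15.3 − 10·8.1 − 30·22.1 = 0 → R_y = 947.796/19.3 = 49.1086 ≈ 49.11 kip.
ΣF_y = 0: L_y + 49.1086 − ½·2.96·9 − 10 − 30 = 0 → L_y = 4.211 kip.
ΣF_x = 0: no horizontal applied forces, so L_x = 0.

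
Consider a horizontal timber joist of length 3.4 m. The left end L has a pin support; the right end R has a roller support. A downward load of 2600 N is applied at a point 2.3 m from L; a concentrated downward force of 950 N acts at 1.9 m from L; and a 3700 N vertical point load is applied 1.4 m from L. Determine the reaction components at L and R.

Moments about L: R_y·3.4 − 2600·2.3 − 950·1.9 − 3700·1.4 = 0 → R_y = 12965/3.4 = 3813.24 ≈ 3813 N.
ΣF_y = 0: L_y + 3813.24 − 2600 − 950 − 3700 = 0 → L_y = 3437 N.
ΣF_x = 0: no horizontal applied forces, so L_x = 0.

L_x = 0, L_y = 3437 N, R_y = 3813 N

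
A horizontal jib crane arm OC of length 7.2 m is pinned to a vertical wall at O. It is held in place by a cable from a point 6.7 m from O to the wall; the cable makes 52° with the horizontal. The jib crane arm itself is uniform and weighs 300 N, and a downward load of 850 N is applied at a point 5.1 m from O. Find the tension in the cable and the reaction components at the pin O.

ΣM about O: T·sin52°·6.7 − 300·3.6 − 850·5.1 = 0 → T = 5415/(6.7·0.788011) = 1025.63 ≈ 1026 N.
ΣF_x = 0: O_x − T·cos52° = 0 → O_x = 1025.63 × 0.615661 = 631.4 N.
ΣF_y = 0: O_y + T·sin52° − 300 − 850 = 0 → O_y = 1150 − 1025.63 × 0.788011 = 341.8 N.

T = 1026 N, O_x = 631.4 N, O_y = 341.8 N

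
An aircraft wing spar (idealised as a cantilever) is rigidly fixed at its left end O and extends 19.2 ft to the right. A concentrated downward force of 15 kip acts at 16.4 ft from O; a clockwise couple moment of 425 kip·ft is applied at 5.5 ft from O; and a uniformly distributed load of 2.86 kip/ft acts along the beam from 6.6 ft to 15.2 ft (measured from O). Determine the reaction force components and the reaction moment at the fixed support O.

Resultant of the distributed load: 2.86 × 8.6 = 24.596 kip at 10.9 ft from O.
ΣF_x = 0: O_x = 0.
ΣF_y = 0: O_y − 15 − 2.86·8.6 = 0 → O_y = 39.60 kip.
ΣM about O: M_O − 15·16.4 − 425 − (2.86·8.6)·10.9 = 0 → M_O = 939.1 kip·ft.

O_x = 0, O_y = 39.60 kip, M_O = 939.1 kip·ft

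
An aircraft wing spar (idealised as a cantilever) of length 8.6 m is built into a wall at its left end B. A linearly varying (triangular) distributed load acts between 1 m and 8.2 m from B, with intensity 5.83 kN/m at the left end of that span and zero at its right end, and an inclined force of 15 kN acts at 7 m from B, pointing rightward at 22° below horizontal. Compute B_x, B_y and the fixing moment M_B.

Resultant of the triangular load: ½ × 5.83 × 7.2 = 20.988 kN, acting at 3.4 m from B (one-third of the span from the peak).
ΣF_x = 0: B_x + 15·cos22° = 0 → B_x = -13.91 kN.
ΣF_y = 0: B_y − ½·5.83·7.2 − 15·sin22° = 0 → B_y = 26.61 kN.
ΣM about B: M_B − (½·5.83·7.2)·3.4 − 15·sin22°·7 = 0 → M_B = 110.7 kN·m.

B_x = -13.91 kN, B_y = 26.61 kN, M_B = 110.7 kN·m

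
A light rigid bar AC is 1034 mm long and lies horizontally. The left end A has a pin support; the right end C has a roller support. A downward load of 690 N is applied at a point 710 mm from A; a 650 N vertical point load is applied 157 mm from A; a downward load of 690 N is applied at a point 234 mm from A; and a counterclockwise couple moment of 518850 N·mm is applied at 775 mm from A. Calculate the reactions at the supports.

ΣM about A: C_y·1034 − 690·710 − 650·157 − 690·234 + 518850 = 0 → C_y = 234560/1034 = 226.847 ≈ 226.8 N.
ΣF_y = 0: A_y + 226.847 − 690 − 650 − 690 = 0 → A_y = 1803 N.
ΣF_x = 0: no horizontal applied forces, so A_x = 0.

A_x = 0, A_y = 1803 N, C_y = 226.8 N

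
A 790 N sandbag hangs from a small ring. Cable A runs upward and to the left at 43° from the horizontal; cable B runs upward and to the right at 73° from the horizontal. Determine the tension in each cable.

T_A = 257.0 N, T_B = 642.8 N

ΣF_x = 0: −T_A·cos43° + T_B·cos73° = 0 → T_B = 2.50145·T_A.
ΣF_y = 0: T_A·sin43° + T_B·sin73° = 790.
Substitute: T_A·(0.681998 + 2.50145·0.956305) = 790 → T_A = 256.982 ≈ 257.0 N.
Then T_B = 2.50145 × 256.982 = 642.8 N.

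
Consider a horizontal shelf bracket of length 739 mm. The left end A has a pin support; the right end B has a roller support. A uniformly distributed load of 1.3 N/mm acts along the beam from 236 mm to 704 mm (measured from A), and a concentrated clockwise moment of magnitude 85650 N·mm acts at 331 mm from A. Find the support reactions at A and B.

A_x = 0, A_y = 105.6 N, B_y = 502.8 N

Resultant of the distributed load: 1.3 × 468 = 608.4 N at 470 mm from A.
Moments about A: B_y·739 − (1.3·468)·470 − 85650 = 0 → B_y = 371598/739 = 502.839 ≈ 502.8 N.
ΣF_y = 0: A_y + 502.839 − 1.3·468 = 0 → A_y = 105.6 N.
ΣF_x = 0: no horizontal applied forces, so A_x = 0.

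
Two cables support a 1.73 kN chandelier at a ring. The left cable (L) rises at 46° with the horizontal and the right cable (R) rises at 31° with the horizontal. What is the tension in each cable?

T_L = 1.522 kN, T_R = 1.233 kN

ΣF_x = 0: −T_L·cos46° + T_R·cos31° = 0 → T_R = 0.810412·T_L.
ΣF_y = 0: T_L·sin46° + T_R·sin31° = 1.73.
Substitute: T_L·(0.71934 + 0.810412·0.515038) = 1.73 → T_L = 1.52191 ≈ 1.522 kN.
Then T_R = 0.810412 × 1.52191 = 1.233 kN.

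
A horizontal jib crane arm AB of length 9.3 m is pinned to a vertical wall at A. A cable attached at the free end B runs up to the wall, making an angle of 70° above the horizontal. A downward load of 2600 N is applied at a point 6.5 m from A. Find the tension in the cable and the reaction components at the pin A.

ΣM about A: T·sin70°·9.3 − 2600·6.5 = 0 → T = 16900/(9.3·0.939693) = 1933.83 ≈ 1934 N.
ΣF_x = 0: A_x − T·cos70° = 0 → A_x = 1933.83 × 0.34202 = 661.4 N.
ΣF_y = 0: A_y + T·sin70° − 2600 = 0 → A_y = 2600 − 1933.83 × 0.939693 = 782.8 N.

T = 1934 N, A_x = 661.4 N, A_y = 782.8 N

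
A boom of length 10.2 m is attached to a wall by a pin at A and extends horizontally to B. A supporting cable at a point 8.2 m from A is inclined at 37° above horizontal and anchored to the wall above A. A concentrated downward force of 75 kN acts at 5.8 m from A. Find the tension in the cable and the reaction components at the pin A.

T = 88.15 kN, A_x = 70.40 kN, A_y = 21.95 kN

ΣM about A: T·sin37°·8.2 − 75·5.8 = 0 → T = 435/(8.2·0.601815) = 88.148 ≈ 88.15 kN.
ΣF_x = 0: A_x − T·cos37° = 0 → A_x = 88.148 × 0.798636 = 70.40 kN.
ΣF_y = 0: A_y + T·sin37° − 75 = 0 → A_y = 75 − 88.148 × 0.601815 = 21.95 kN.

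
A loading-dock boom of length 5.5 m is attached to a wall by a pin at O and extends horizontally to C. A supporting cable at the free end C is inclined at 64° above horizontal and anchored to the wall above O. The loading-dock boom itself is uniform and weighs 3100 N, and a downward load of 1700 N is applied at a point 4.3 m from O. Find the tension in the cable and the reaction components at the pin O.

ΣM about O: T·sin64°·5.5 − 3100·2.75 − 1700·4.3 = 0 → T = 15835/(5.5·0.898794) = 3203.28 ≈ 3203 N.
ΣF_x = 0: O_x − T·cos64° = 0 → O_x = 3203.28 × 0.438371 = 1404 N.
ΣF_y = 0: O_y + T·sin64° − 3100 − 1700 = 0 → O_y = 4800 − 3203.28 × 0.898794 = 1921 N.

T = 3203 N, O_x = 1404 N, O_y = 1921 N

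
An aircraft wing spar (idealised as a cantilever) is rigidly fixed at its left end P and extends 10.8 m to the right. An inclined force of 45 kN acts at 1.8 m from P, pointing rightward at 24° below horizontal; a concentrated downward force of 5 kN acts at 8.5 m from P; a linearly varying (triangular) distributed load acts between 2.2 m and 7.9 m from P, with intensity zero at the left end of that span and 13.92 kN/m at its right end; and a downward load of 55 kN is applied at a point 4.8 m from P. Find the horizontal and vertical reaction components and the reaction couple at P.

Resultant of the triangular load: ½ × 13.92 × 5.7 = 39.672 kN, acting at 6 m from P (one-third of the span from the peak).
ΣF_x = 0: P_x + 45·cos24° = 0 → P_x = -41.11 kN.
ΣF_y = 0: P_y − 45·sin24° − 5 − ½·13.92·5.7 − 55 = 0 → P_y = 118.0 kN.
ΣM about P: M_P − 45·sin24°·1.8 − 5·8.5 − (½·13.92·5.7)·6 − 55·4.8 = 0 → M_P = 577.5 kN·m.

P_x = -41.11 kN, P_y = 118.0 kN, M_P = 577.5 kN·m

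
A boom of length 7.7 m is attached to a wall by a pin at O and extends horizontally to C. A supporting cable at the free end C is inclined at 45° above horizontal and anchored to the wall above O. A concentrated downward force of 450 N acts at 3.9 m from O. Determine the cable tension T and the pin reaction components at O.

T = 322.3 N, O_x = 227.9 N, O_y = 222.1 N

ΣM about O: T·sin45°·7.7 − 450·3.9 = 0 → T = 1755/(7.7·0.707107) = 322.33 ≈ 322.3 N.
ΣF_x = 0: O_x − T·cos45° = 0 → O_x = 322.33 × 0.707107 = 227.9 N.
ΣF_y = 0: O_y + T·sin45° − 450 = 0 → O_y = 450 − 322.33 × 0.707107 = 222.1 N.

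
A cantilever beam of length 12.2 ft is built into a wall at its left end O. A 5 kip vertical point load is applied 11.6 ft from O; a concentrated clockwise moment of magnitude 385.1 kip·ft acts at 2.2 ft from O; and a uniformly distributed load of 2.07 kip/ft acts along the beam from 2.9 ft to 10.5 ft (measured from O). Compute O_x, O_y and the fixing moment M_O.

O_x = 0, O_y = 20.73 kip, M_O = 548.5 kip·ft

Resultant of the distributed load: 2.07 × 7.6 = 15.732 kip at 6.7 ft from O.
ΣF_x = 0: O_x = 0.
ΣF_y = 0: O_y − 5 − 2.07·7.6 = 0 → O_y = 20.73 kip.
ΣM about O: M_O − 5·11.6 − 385.1 − (2.07·7.6)·6.7 = 0 → M_O = 548.5 kip·ft.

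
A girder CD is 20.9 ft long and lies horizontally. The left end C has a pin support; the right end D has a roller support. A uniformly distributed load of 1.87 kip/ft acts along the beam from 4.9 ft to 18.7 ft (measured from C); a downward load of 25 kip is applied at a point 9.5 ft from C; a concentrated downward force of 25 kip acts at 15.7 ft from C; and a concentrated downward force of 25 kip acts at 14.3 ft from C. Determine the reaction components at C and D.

Resultant of the distributed load: 1.87 × 13.8 = 25.806 kip at 11.8 ft from C.
Moments about C: D_y·20.9 − (1.87·13.8)·11.8 − 25·9.5 − 25·15.7 − 25·14.3 = 0 → D_y = 1292.0108/20.9 = 61.8187 ≈ 61.82 kip.
ΣF_y = 0: C_y + 61.8187 − 1.87·13.8 − 25 − 25 − 25 = 0 → C_y = 38.99 kip.
ΣF_x = 0: no horizontal applied forces, so C_x = 0.

C_x = 0, C_y = 38.99 kip, D_y = 61.82 kip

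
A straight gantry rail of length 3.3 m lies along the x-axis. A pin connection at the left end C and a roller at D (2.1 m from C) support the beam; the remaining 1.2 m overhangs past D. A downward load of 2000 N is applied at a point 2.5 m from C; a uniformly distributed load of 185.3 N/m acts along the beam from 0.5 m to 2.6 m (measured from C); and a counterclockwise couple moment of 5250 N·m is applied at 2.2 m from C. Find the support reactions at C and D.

C_x = 0, C_y = 2221 N, D_y = 168.2 N

Resultant of the distributed load: 185.3 × 2.1 = 389.13 N at 1.55 m from C.
ΣM about C: D_y·2.1 − 2000·2.5 − (185.3·2.1)·1.55 + 5250 = 0 → D_y = 353.1515/2.1 = 168.167 ≈ 168.2 N.
ΣF_y = 0: C_y + 168.167 − 2000 − 185.3·2.1 = 0 → C_y = 2221 N.
ΣF_x = 0: no horizontal applied forces, so C_x = 0.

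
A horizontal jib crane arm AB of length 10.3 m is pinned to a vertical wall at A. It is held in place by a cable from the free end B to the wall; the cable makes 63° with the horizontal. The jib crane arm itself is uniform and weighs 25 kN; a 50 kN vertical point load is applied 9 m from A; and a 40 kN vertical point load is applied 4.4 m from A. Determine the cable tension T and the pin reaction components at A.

ΣM about A: T·sin63°·10.3 − 25·5.15 − 50·9 − 40·4.4 = 0 → T = 754.75/(10.3·0.891007) = 82.2403 ≈ 82.24 kN.
ΣF_x = 0: A_x − T·cos63° = 0 → A_x = 82.2403 × 0.45399 = 37.34 kN.
ΣF_y = 0: A_y + T·sin63° − 25 − 50 − 40 = 0 → A_y = 115 − 82.2403 × 0.891007 = 41.72 kN.

T = 82.24 kN, A_x = 37.34 kN, A_y = 41.72 kN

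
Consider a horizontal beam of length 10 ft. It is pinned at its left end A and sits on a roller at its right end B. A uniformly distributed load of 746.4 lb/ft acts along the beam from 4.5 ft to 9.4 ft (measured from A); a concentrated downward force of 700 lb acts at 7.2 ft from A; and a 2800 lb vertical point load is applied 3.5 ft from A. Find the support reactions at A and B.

Resultant of the distributed load: 746.4 × 4.9 = 3657.36 lb at 6.95 ft from A.
ΣM about A: B_y·10 − (746.4·4.9)·6.95 − 700·7.2 − 2800·3.5 = 0 → B_y = 40258.652/10 = 4025.87 ≈ 4026 lb.
ΣF_y = 0: A_y + 4025.87 − 746.4·4.9 − 700 − 2800 = 0 → A_y = 3131 lb.
ΣF_x = 0: no horizontal applied forces, so A_x = 0.

A_x = 0, A_y = 3131 lb, B_y = 4026 lb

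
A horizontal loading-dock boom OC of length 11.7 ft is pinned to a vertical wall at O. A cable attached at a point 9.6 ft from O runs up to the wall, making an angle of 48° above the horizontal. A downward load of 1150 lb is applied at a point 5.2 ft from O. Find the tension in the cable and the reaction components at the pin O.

T = 838.2 lb, O_x = 560.9 lb, O_y = 527.1 lb

ΣM about O: T·sin48°·9.6 − 1150·5.2 = 0 → T = 5980/(9.6·0.743145) = 838.217 ≈ 838.2 lb.
ΣF_x = 0: O_x − T·cos48° = 0 → O_x = 838.217 × 0.669131 = 560.9 lb.
ΣF_y = 0: O_y + T·sin48° − 1150 = 0 → O_y = 1150 − 838.217 × 0.743145 = 527.1 lb.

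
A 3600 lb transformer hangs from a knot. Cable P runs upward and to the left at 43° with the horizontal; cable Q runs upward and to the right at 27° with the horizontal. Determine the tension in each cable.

ΣF_x = 0: −T_P·cos43° + T_Q·cos27° = 0 → T_Q = 0.820817·T_P.
ΣF_y = 0: T_P·sin43° + T_Q·sin27° = 3600.
Substitute: T_P·(0.681998 + 0.820817·0.45399) = 3600 → T_P = 3413.48 ≈ 3413 lb.
Then T_Q = 0.820817 × 3413.48 = 2802 lb.

T_P = 3413 lb, T_Q = 2802 lb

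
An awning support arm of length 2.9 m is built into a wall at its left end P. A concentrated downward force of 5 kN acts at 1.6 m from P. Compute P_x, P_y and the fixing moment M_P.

P_x = 0, P_y = 5.000 kN, M_P = 8.000 kN·m

ΣF_x = 0: P_x = 0.
ΣF_y = 0: P_y − 5 = 0 → P_y = 5.000 kN.
ΣM about P: M_P − 5·1.6 = 0 → M_P = 8.000 kN·m.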